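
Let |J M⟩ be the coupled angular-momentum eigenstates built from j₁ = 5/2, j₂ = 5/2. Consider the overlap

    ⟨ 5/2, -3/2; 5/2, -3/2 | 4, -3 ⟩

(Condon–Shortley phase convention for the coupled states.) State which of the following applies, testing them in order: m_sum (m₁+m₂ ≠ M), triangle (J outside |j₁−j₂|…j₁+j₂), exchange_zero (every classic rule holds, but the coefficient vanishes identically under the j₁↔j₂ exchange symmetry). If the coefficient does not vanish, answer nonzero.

m-sum: m₁+m₂ = -3/2+(-3/2) = -3, M = -3  ✓
triangle: |j₁−j₂| = 0 ≤ J = 4 ≤ j₁+j₂ = 5  ✓
exchange: j₁=j₂ and m₁=m₂, and (−1)^(j₁+j₂−J) = (−1)^1 = −1 forces ⟨j₁m₁;j₂m₂|JM⟩ = −⟨j₂m₂;j₁m₁|JM⟩ = −⟨j₁m₁;j₂m₂|JM⟩ ⇒ the coefficient vanishes identically
Racah sum check: Σ_k collapses to 0 ⇒ CG = 0

exchange_zero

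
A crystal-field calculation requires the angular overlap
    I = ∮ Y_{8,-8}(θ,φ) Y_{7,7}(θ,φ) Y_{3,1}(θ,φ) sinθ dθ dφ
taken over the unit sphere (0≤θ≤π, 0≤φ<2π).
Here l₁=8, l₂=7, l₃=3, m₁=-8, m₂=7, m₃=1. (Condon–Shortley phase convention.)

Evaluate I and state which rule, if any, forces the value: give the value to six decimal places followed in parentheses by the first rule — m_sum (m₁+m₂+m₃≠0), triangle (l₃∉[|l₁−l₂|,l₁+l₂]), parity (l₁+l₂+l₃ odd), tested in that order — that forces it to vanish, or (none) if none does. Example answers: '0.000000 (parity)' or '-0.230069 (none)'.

m-sum 0 ✓  L=18 even ✓  1≤3≤15 ✓
Π(2lᵢ+1) = 17×15×7 = 1785
triangle coeff Δ(8,7,3) = 1/5290740
Σ_t [5,7]: t=5:−1/7257600 t=6:+1/2073600 t=7:−1/7257600 = 1/4838400
(3j)²=252/20995 [(8 7 3; 0 0 0)], sign=-1
Σ_t [12,12]: t=12:+1/22992076800 = 1/22992076800
(3j)²=91/2907 [(8 7 3; -8 7 1)], sign=+1
⇒ 4πI² = 4116/6137
I = (-1)√(4116/6137/(4π)) = -0.23102272
No selection rule forces the value: the integral is nonzero (none).

-0.231023 (none)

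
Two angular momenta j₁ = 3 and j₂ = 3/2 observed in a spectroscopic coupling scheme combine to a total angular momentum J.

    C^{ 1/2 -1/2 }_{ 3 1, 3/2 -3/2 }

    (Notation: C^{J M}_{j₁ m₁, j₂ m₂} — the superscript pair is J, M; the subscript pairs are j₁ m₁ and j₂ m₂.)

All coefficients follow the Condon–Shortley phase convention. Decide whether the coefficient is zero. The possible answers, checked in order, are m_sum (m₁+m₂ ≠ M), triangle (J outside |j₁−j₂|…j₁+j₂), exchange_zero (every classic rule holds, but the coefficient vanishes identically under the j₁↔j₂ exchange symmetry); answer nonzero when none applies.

triangle

m-sum: m₁+m₂ = 1+(-3/2) = -1/2, M = -1/2  ✓
triangle: need |j₁−j₂| ≤ J ≤ j₁+j₂, i.e. J ∈ [3/2, 9/2]; J = 1/2 is outside ✗ ⇒ coefficient is 0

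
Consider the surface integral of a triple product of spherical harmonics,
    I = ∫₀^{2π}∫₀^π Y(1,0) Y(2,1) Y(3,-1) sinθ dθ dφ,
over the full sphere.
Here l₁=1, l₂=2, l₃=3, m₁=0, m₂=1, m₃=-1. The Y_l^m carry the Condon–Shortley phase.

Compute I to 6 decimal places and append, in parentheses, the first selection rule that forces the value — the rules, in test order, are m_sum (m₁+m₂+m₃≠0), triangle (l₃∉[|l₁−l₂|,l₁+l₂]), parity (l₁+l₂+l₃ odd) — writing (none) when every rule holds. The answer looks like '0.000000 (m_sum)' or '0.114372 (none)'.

m-sum 0 ✓  L=6 even ✓  1≤3≤3 ✓
Π(2lᵢ+1) = 3×5×7 = 105
triangle coeff Δ(1,2,3) = 1/105
Σ_t [0,0]: t=0:+1/4 = 1/4
(3j)²=3/35 [(1 2 3; 0 0 0)], sign=-1
Σ_t [0,0]: t=0:+1/6 = 1/6
(3j)²=8/105 [(1 2 3; 0 1 -1)], sign=+1
⇒ 4πI² = 24/35
I = (-1)√(24/35/(4π)) = -0.23359668
No selection rule forces the value: the integral is nonzero (none).

-0.233597 (none)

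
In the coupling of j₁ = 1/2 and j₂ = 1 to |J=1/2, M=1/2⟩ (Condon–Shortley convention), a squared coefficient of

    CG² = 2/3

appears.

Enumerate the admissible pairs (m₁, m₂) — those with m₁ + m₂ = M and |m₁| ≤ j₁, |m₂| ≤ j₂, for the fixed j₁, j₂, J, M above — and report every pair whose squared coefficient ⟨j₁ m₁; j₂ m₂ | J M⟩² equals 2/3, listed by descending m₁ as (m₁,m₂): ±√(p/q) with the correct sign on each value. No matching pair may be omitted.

(-1/2,1): −√(2/3)

Admissible pairs with m₁+m₂ = M = 1/2: (-1/2,1), (1/2,0)
  (m₁,m₂)=(1/2,0): CG² = 1/3, CG = +√(1/3)
  (m₁,m₂)=(-1/2,1): CG² = 2/3, CG = −√(2/3)   ← matches the target
Pairs with CG² = 2/3: (-1/2,1): −√(2/3)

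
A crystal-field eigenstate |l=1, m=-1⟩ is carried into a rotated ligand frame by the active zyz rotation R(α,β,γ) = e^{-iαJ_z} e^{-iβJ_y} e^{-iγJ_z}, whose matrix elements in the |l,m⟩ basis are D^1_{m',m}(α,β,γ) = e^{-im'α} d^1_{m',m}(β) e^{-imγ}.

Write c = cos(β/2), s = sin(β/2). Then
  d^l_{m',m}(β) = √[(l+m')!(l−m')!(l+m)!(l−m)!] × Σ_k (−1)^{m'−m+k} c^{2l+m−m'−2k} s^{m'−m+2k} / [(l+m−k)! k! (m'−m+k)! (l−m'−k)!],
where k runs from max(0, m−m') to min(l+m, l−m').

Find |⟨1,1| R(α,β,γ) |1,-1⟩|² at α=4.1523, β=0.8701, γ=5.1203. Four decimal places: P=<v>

D^1_{1,-1}(4.1523,0.8701,5.1203) = e^{-i·1·4.1523}·d^1_{1,-1}(0.8701)·e^{-i·-1·5.1203}. Compute d first:
Half-angle: c=0.906849, s=0.421456. N=√(2·1·1·2)=2.000000
Admissible k: 0..0 (factorial args all ≥0)
  k=0: (−1)^2·2.0000/(2)·0.9068^0·0.4215^2 = +0.177625
d^1_{1,-1}(0.8701) = +0.177625
|D^1_{1,-1}|² = |d^1_{1,-1}(β)|² = (+0.177625)² = 0.031551 (the z-rotation phases have unit modulus)

P=0.0316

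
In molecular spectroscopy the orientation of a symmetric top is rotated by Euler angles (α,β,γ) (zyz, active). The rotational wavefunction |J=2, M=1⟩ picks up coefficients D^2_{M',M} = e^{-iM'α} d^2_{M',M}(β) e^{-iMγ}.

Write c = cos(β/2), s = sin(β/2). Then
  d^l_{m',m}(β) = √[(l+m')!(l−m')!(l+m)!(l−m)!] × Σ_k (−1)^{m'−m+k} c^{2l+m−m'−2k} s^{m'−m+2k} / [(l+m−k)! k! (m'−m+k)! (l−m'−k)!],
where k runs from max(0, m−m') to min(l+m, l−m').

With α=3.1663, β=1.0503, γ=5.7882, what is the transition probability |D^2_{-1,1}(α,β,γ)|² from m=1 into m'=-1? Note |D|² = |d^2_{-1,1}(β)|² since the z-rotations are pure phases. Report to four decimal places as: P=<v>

Split into d^2_{-1,1}(β=1.0503) × two z-phases.
c=cos(1.050300/2)=0.865249, s=sin(1.050300/2)=0.501343; N=√[1·6·6·1]=6.000000
Admissible k: 2..3 (factorial args all ≥0)
  k=2: (−1)^0·6.0000/(2)·0.8652^2·0.5013^2 = +0.564511
  k=3: (−1)^1·6.0000/(6)·0.8652^0·0.5013^4 = -0.063174
d^2_{-1,1}(1.0503) = +0.564511 -0.063174 = +0.501337
|D^2_{-1,1}|² = |d^2_{-1,1}(β)|² = (+0.501337)² = 0.251339 (the z-rotation phases have unit modulus)

P=0.2513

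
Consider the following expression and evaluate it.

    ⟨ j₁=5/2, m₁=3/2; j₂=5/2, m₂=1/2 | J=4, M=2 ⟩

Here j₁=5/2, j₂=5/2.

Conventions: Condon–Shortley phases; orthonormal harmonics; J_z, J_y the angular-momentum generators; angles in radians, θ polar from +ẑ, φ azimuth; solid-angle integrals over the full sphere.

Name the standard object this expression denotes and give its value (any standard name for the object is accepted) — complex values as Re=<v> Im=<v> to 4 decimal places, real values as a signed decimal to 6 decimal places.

Clebsch–Gordan coefficient, +√(5/28) ≈ +0.422577

This is a Clebsch–Gordan (vector-coupling) coefficient.
√[9·1!4!4!/10! · 4!1!3!2!6!2!] = √(20736/35)
  +(−1)^0/∏(0,1,1,3,3,1)! = 1/36  (running 1/36)
  +(−1)^1/∏(1,0,0,2,4,2)! = -1/96  (running 5/288)
⟨..|..⟩ = √(20736/35)·(5/288) = +0.422577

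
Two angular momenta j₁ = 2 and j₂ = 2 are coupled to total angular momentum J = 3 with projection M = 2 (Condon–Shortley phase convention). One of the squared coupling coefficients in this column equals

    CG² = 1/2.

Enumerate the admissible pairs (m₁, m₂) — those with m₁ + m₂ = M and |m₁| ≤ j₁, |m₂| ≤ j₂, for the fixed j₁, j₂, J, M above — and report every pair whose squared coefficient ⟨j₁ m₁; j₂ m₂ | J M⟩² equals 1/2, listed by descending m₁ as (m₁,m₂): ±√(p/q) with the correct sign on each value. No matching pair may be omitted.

(2,0): +√(1/2); (0,2): −√(1/2)

Admissible pairs with m₁+m₂ = M = 2: (0,2), (1,1), (2,0)
  (m₁,m₂)=(2,0): CG² = 1/2, CG = +√(1/2)   ← matches the target
  (m₁,m₂)=(1,1): CG² = 0/1, CG = 0
  (m₁,m₂)=(0,2): CG² = 1/2, CG = −√(1/2)   ← matches the target
Pairs with CG² = 1/2: (2,0): +√(1/2); (0,2): −√(1/2)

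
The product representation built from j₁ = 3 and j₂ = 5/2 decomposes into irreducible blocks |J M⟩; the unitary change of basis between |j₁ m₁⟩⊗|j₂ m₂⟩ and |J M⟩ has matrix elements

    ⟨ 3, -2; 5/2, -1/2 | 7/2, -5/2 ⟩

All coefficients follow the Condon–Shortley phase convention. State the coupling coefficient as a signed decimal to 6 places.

√[8·2!4!3!/10! · 1!5!2!3!1!6!] = √(4608/7)
  +(−1)^1/∏(1,1,4,1,0,2)! = -1/48  (running -1/48)
  +(−1)^2/∏(2,0,3,0,1,3)! = 1/72  (running -1/144)
⟨..|..⟩ = √(4608/7)·(-1/144) = -0.178174

-0.178174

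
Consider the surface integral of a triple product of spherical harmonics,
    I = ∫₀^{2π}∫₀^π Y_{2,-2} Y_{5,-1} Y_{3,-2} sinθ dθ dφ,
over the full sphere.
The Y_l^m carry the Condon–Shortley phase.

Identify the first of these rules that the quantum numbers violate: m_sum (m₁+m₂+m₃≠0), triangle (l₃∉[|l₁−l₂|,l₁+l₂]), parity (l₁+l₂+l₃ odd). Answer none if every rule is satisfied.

Σmᵢ = -5  ✗
l₃∈[|l₁−l₂|,l₁+l₂]=[3,7], have l₃=3
Σlᵢ = 10 ⇒ even

m_sum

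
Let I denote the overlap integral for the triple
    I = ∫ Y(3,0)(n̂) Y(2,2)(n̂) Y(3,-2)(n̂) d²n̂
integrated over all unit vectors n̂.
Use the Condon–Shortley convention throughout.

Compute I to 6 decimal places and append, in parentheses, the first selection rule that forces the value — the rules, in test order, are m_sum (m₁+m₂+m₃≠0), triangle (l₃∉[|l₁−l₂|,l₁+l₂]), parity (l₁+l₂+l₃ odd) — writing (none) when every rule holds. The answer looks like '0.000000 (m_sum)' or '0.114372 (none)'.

-0.188063 (none)

m-sum 0 ✓  L=8 even ✓  1≤3≤5 ✓
Π(2lᵢ+1) = 7×5×7 = 245
triangle coeff Δ(3,2,3) = 1/3780
Σ_t [0,2]: t=0:+1/24 t=1:−1/4 t=2:+1/24 = -1/6
(3j)²=4/105 [(3 2 3; 0 0 0)], sign=+1
Σ_t [2,2]: t=2:+1/24 = 1/24
(3j)²=1/21 [(3 2 3; 0 2 -2)], sign=-1
⇒ 4πI² = 4/9
I = (-1)√(4/9/(4π)) = -0.18806319
No selection rule forces the value: the integral is nonzero (none).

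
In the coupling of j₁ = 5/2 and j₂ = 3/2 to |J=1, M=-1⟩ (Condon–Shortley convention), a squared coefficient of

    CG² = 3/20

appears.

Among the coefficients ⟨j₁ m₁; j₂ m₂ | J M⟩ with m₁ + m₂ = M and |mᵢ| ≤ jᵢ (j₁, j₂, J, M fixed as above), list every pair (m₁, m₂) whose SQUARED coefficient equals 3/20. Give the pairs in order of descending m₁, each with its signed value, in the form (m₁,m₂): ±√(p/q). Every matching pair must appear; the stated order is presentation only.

Admissible pairs with m₁+m₂ = M = -1: (-5/2,3/2), (-3/2,1/2), (-1/2,-1/2), (1/2,-3/2)
  (m₁,m₂)=(1/2,-3/2): CG² = 1/20, CG = +√(1/20)
  (m₁,m₂)=(-1/2,-1/2): CG² = 3/20, CG = −√(3/20)   ← matches the target
  (m₁,m₂)=(-3/2,1/2): CG² = 3/10, CG = +√(3/10)
  (m₁,m₂)=(-5/2,3/2): CG² = 1/2, CG = −√(1/2)
Pairs with CG² = 3/20: (-1/2,-1/2): −√(3/20)

(-1/2,-1/2): −√(3/20)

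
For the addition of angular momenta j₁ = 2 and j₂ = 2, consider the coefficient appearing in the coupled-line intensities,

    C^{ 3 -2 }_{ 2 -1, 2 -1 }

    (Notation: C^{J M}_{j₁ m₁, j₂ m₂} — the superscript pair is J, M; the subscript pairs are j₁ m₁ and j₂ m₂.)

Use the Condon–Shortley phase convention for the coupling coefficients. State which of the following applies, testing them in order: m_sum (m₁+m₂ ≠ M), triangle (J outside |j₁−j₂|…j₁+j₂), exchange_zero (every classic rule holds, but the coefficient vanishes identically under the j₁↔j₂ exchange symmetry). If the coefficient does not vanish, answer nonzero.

exchange_zero

m-sum: m₁+m₂ = -1+(-1) = -2, M = -2  ✓
triangle: |j₁−j₂| = 0 ≤ J = 3 ≤ j₁+j₂ = 4  ✓
exchange: j₁=j₂ and m₁=m₂, and (−1)^(j₁+j₂−J) = (−1)^1 = −1 forces ⟨j₁m₁;j₂m₂|JM⟩ = −⟨j₂m₂;j₁m₁|JM⟩ = −⟨j₁m₁;j₂m₂|JM⟩ ⇒ the coefficient vanishes identically
Racah sum check: Σ_k collapses to 0 ⇒ CG = 0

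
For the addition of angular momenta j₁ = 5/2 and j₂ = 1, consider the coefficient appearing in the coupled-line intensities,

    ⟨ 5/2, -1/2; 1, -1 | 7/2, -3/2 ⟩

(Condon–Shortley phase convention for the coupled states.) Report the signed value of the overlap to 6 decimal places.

j₁+j₂−J=0  J+j₁−j₂=5  J−j₁+j₂=2  j₁+j₂+J+1=8
(j₁±m₁, j₂±m₂, J±M) = (2,3,0,2,2,5)
P² = 1920/7
sum k=0..0:
  [0] +1/24 = 1/24
S = 1/24
C² = P²·S² = 10/21 ; C = +0.690066

+0.690066  (= +√(10/21))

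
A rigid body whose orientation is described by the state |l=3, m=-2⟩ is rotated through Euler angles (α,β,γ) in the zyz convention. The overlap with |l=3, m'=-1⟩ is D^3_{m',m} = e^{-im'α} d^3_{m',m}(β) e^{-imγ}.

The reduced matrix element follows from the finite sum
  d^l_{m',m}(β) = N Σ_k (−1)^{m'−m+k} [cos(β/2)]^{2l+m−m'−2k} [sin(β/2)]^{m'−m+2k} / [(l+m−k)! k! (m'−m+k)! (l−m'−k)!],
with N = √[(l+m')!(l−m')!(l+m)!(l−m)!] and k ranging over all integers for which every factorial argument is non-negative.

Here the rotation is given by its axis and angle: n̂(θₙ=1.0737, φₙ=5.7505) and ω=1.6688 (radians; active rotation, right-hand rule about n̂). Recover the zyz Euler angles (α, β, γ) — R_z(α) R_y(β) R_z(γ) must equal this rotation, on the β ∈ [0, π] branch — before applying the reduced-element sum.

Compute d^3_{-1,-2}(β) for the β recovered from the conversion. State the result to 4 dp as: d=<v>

Axis–angle → zyz. n̂ = (sinθₙcosφₙ, sinθₙsinφₙ, cosθₙ) = (+0.757186, -0.446384, +0.476875), ω = 1.6688.
R = I cosω + sinω [n̂]ₓ + (1−cosω) n̂n̂ᵀ gives
  R = [+0.531583, -0.845655, -0.047828; +0.103519, +0.120909, -0.987251; +0.840656, +0.519855, +0.151815]
β = atan2(√(R₁₃²+R₂₃²), R₃₃) = 1.418392; α = atan2(R₂₃, R₁₃) mod 2π = 4.663982; γ = atan2(R₃₂, −R₃₁) mod 2π = 2.587760
d^3_{-1,-2}(β=1.4184) via the finite sum:
With c≡cos(β/2)=0.758886 and s≡sin(β/2)=0.651224, N=[2·24·1·120]^{1/2}=75.894664
The bounds max(0,m−m')=0 and min(l+m,l−m')=1 give 2 terms
  k=0: (−1)^1·75.8947/(24)·0.7589^5·0.6512^1 = -0.518337
  k=1: (−1)^2·75.8947/(12)·0.7589^3·0.6512^3 = +0.763396
d^3_{-1,-2}(1.4184) = -0.518337 +0.763396 = +0.245060

d=0.2451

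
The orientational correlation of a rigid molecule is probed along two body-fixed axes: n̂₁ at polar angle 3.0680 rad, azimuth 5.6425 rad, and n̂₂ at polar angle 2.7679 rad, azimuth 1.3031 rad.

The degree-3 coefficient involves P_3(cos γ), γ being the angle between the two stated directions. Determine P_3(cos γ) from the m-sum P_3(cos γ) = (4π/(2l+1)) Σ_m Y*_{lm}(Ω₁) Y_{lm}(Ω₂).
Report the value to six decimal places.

0.560356

Summing Y*_{l m}(θ₁,φ₁)·Y_{l m}(θ₂,φ₂) over m ∈ [−3, 3]; prefactor 4π/(2·3+1) = 1.795196:
  term(m=-3) = +0.000003+0.000001i   from Y*(Ω₁)=-0.000057-0.000156i, Y(Ω₂)=-0.014604+0.014096i
  term(m=-2) = -0.000513+0.000474i   from Y*(Ω₁)=-0.001573+0.005281i, Y(Ω₂)=+0.109053+0.064689i
  term(m=-1) = -0.013530-0.034577i   from Y*(Ω₁)=+0.075684-0.056431i, Y(Ω₂)=+0.104033-0.379294i
  term(m=+0) = +0.340223+0.000000i   from Y*(Ω₁)=-0.734273-0.000000i, Y(Ω₂)=-0.463347+0.000000i
  term(m=+1) = -0.013530+0.034577i   from Y*(Ω₁)=-0.075684-0.056431i, Y(Ω₂)=-0.104033-0.379294i
  term(m=+2) = -0.000513-0.000474i   from Y*(Ω₁)=-0.001573-0.005281i, Y(Ω₂)=+0.109053-0.064689i
  term(m=+3) = +0.000003-0.000001i   from Y*(Ω₁)=+0.000057-0.000156i, Y(Ω₂)=+0.014604+0.014096i
Accumulated sum +0.312142-0.000000i; after 4π/(2l+1) scaling, +0.560356-0.000000i ⇒ P_3 = 0.560356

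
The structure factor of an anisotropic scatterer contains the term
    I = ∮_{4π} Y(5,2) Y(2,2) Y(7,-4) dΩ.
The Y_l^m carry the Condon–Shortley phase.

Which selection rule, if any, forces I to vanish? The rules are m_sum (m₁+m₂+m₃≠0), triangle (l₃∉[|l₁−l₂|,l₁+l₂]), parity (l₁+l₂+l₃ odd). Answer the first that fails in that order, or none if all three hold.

Σmᵢ = 0  ✓
l₃∈[|l₁−l₂|,l₁+l₂]=[3,7], have l₃=7  ✓
Σlᵢ = 14 ⇒ even  ✓

none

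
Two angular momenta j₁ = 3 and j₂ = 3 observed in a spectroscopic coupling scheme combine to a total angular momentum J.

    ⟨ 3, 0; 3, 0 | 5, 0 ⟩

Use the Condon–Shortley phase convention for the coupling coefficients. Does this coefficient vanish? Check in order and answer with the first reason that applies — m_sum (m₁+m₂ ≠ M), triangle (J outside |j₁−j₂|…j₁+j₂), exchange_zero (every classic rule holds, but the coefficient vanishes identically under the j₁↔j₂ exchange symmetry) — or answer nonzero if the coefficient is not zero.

m-sum: m₁+m₂ = 0+0 = 0, M = 0  ✓
triangle: |j₁−j₂| = 0 ≤ J = 5 ≤ j₁+j₂ = 6  ✓
exchange: j₁=j₂ and m₁=m₂, and (−1)^(j₁+j₂−J) = (−1)^1 = −1 forces ⟨j₁m₁;j₂m₂|JM⟩ = −⟨j₂m₂;j₁m₁|JM⟩ = −⟨j₁m₁;j₂m₂|JM⟩ ⇒ the coefficient vanishes identically
Racah sum check: Σ_k collapses to 0 ⇒ CG = 0

exchange_zero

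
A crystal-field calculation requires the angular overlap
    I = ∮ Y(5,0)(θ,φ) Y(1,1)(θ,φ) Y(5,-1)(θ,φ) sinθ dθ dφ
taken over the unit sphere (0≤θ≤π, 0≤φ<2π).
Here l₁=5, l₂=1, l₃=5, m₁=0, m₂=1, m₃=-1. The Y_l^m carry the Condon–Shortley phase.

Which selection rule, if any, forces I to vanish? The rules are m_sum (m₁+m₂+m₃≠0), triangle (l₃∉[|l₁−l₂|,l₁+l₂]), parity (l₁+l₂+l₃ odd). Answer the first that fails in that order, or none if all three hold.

Σmᵢ = 0  ✓
l₃∈[|l₁−l₂|,l₁+l₂]=[4,6], have l₃=5  ✓
Σlᵢ = 11 ⇒ odd  ✗

parity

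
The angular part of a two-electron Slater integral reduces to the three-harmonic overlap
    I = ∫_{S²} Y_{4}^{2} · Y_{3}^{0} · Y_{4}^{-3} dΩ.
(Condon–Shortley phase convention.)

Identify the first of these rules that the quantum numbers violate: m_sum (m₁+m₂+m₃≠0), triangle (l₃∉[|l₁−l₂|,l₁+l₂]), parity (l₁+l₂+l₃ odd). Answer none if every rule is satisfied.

m₁+m₂+m₃ = 2 + 0 − 3 = -1  ✗
triangle: |4−3|=1 ≤ l₃=4 ≤ 4+3=7
parity: l₁+l₂+l₃ = 11 is odd

m_sum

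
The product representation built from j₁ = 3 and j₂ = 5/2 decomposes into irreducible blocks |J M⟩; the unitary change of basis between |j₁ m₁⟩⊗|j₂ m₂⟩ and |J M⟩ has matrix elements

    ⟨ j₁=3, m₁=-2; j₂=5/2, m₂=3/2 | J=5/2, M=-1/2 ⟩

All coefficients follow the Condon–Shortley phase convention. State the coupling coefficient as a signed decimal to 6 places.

√[6·3!3!2!/9! · 1!5!4!1!2!3!] = √(288/7)
  +(−1)^2/∏(2,1,3,2,0,0)! = 1/24  (running 1/24)
  +(−1)^3/∏(3,0,2,1,1,1)! = -1/12  (running -1/24)
⟨..|..⟩ = √(288/7)·(-1/24) = -0.267261

-0.267261  (= −√(1/14))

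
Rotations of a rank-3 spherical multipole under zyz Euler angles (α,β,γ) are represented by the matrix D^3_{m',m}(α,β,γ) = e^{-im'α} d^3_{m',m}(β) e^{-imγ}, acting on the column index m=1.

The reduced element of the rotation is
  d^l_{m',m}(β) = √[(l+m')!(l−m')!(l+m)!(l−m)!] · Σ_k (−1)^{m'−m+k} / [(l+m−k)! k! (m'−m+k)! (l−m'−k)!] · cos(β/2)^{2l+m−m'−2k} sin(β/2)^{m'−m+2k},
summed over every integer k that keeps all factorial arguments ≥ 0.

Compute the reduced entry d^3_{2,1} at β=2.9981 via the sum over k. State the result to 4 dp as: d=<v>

d=0.0023

d^3_{2,1}(β=2.9981) via the finite sum:
c=cos(2.998100/2)=0.071685, s=sin(2.998100/2)=0.997427; N=√[120·1·24·2]=75.894664
k∈{0,1} keeps every argument non-negative
  k=0: (−1)^1·75.8947/(24)·0.0717^5·0.9974^1 = -0.000006
  k=1: (−1)^2·75.8947/(12)·0.0717^3·0.9974^3 = +0.002312
d^3_{2,1}(2.9981) = -0.000006 +0.002312 = +0.002306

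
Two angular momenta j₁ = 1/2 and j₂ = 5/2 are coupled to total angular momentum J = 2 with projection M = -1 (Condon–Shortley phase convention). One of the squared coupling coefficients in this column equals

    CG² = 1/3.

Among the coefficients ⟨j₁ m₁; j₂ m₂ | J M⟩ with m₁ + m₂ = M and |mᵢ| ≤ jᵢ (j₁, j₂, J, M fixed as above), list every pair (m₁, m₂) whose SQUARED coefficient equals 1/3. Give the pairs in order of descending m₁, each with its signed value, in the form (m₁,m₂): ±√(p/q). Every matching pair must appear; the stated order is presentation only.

(-1/2,-1/2): −√(1/3)

Admissible pairs with m₁+m₂ = M = -1: (-1/2,-1/2), (1/2,-3/2)
  (m₁,m₂)=(1/2,-3/2): CG² = 2/3, CG = +√(2/3)
  (m₁,m₂)=(-1/2,-1/2): CG² = 1/3, CG = −√(1/3)   ← matches the target
Pairs with CG² = 1/3: (-1/2,-1/2): −√(1/3)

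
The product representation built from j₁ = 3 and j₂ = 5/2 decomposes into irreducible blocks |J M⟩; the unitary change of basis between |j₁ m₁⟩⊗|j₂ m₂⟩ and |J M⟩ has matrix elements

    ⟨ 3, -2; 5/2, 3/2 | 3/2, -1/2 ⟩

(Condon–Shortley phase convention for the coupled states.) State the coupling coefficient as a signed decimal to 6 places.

j₁+j₂−J=4  J+j₁−j₂=2  J−j₁+j₂=1  j₁+j₂+J+1=8
(j₁±m₁, j₂±m₂, J±M) = (1,5,4,1,1,2)
P² = 192/7
sum k=3..4:
  [3] −1/12 = -1/12
  [4] +1/24 = 1/24
S = -1/24
C² = P²·S² = 1/21 ; C = -0.218218

-0.218218  (= −√(1/21))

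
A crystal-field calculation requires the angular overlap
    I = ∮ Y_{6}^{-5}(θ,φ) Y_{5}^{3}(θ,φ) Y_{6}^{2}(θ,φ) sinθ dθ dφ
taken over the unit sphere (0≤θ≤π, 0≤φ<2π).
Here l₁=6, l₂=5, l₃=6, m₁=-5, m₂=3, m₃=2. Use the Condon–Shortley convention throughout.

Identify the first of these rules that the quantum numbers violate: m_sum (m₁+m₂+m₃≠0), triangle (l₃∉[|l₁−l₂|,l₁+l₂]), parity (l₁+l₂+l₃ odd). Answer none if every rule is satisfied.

azimuthal sum: -5 + 3 + 2 = 0  ✓
1 ≤ 6 ≤ 11 (triangle on l)  ✓
L = 6 + 5 + 6 = 17 (odd)  ✗

parity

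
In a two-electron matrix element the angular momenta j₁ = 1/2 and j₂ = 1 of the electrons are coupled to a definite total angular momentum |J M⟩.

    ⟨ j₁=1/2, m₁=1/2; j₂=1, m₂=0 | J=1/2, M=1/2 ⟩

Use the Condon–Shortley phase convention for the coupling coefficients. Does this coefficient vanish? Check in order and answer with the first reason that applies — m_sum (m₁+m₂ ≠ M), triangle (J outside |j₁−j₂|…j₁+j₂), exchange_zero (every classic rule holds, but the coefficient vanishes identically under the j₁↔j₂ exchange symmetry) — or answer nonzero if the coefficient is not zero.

nonzero

m-sum: m₁+m₂ = 1/2+0 = 1/2, M = 1/2  ✓
triangle: |j₁−j₂| = 1/2 ≤ J = 1/2 ≤ j₁+j₂ = 3/2  ✓
exchange: j₁≠j₂ or m₁≠m₂ — the exchange symmetry imposes no constraint here
value check: CG = +√(1/3) = +0.577350 ≠ 0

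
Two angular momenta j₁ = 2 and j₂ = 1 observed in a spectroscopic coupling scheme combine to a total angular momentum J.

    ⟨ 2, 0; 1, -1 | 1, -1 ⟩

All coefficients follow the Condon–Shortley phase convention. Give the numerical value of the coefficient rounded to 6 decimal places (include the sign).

√[3·2!2!0!/5! · 2!2!0!2!0!2!] = √(8/5)
  +(−1)^0/∏(0,2,2,0,0,0)! = 1/4  (running 1/4)
⟨..|..⟩ = √(8/5)·(1/4) = +0.316228

+√(1/10) = +0.316228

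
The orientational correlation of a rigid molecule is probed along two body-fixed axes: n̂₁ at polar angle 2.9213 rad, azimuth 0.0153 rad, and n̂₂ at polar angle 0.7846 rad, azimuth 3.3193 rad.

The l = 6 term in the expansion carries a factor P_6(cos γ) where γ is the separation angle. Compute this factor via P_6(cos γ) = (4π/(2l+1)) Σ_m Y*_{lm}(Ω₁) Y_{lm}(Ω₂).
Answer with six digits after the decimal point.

-0.410019

Addition theorem: P_6(cos γ) = (4π/13) Σ_m Y*_{lm}(Ω₁) Y_{lm}(Ω₂), m = −6…6:
  term(m=-6) = +0.000002-0.000003i   from Y*(Ω₁)=+0.000052+0.000005i, Y(Ω₂)=+0.029052-0.052608i
  term(m=-5) = +0.000117-0.000123i   from Y*(Ω₁)=-0.000811-0.000062i, Y(Ω₂)=-0.131478+0.161838i
  term(m=-4) = +0.002460-0.001869i   from Y*(Ω₁)=+0.007693+0.000471i, Y(Ω₂)=+0.303795-0.261559i
  term(m=-3) = +0.017868-0.009467i   from Y*(Ω₁)=-0.049522-0.002275i, Y(Ω₂)=-0.351290+0.207303i
  term(m=-2) = +0.008653-0.002914i   from Y*(Ω₁)=+0.214252+0.006558i, Y(Ω₂)=+0.039935-0.014823i
  term(m=-1) = -0.198362+0.032502i   from Y*(Ω₁)=-0.558317-0.008543i, Y(Ω₂)=+0.354311-0.063635i
  term(m=+0) = -0.085645+0.000000i   from Y*(Ω₁)=+0.560354-0.000000i, Y(Ω₂)=-0.152840+0.000000i
  term(m=+1) = -0.198362-0.032502i   from Y*(Ω₁)=+0.558317-0.008543i, Y(Ω₂)=-0.354311-0.063635i
  term(m=+2) = +0.008653+0.002914i   from Y*(Ω₁)=+0.214252-0.006558i, Y(Ω₂)=+0.039935+0.014823i
  term(m=+3) = +0.017868+0.009467i   from Y*(Ω₁)=+0.049522-0.002275i, Y(Ω₂)=+0.351290+0.207303i
  term(m=+4) = +0.002460+0.001869i   from Y*(Ω₁)=+0.007693-0.000471i, Y(Ω₂)=+0.303795+0.261559i
  term(m=+5) = +0.000117+0.000123i   from Y*(Ω₁)=+0.000811-0.000062i, Y(Ω₂)=+0.131478+0.161838i
  term(m=+6) = +0.000002+0.000003i   from Y*(Ω₁)=+0.000052-0.000005i, Y(Ω₂)=+0.029052+0.052608i
Σ over m = -0.424167-0.000000i; ×(4π/13) → -0.410019-0.000000i. Real part: -0.410019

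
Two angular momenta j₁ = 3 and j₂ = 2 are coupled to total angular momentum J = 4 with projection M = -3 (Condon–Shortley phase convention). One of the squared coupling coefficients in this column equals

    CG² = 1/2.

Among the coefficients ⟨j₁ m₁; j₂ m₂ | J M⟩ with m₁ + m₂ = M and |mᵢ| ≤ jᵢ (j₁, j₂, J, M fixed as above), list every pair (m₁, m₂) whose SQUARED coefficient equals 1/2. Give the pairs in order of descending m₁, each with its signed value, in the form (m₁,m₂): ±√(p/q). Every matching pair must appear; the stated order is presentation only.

(-1,-2): +√(1/2)

Admissible pairs with m₁+m₂ = M = -3: (-3,0), (-2,-1), (-1,-2)
  (m₁,m₂)=(-1,-2): CG² = 1/2, CG = +√(1/2)   ← matches the target
  (m₁,m₂)=(-2,-1): CG² = 1/20, CG = −√(1/20)
  (m₁,m₂)=(-3,0): CG² = 9/20, CG = −√(9/20)
Pairs with CG² = 1/2: (-1,-2): +√(1/2)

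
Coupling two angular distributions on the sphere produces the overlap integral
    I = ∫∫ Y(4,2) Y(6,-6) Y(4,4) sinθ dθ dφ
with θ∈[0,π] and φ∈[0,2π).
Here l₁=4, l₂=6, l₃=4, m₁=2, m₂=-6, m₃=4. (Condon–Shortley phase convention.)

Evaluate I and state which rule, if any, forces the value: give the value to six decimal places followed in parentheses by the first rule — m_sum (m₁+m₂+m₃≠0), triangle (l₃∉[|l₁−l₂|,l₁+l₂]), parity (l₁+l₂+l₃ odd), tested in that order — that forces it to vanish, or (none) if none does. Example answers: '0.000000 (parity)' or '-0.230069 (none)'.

-0.163436 (none)

m-sum 0 ✓  L=14 even ✓  2≤4≤10 ✓
Π(2lᵢ+1) = 9×13×9 = 1053
triangle coeff Δ(4,6,4) = 1/1261260
Σ_t [2,4]: t=2:+1/4608 t=3:−1/1296 t=4:+1/4608 = -7/20736
(3j)²=20/1287 [(4 6 4; 0 0 0)], sign=-1
Σ_t [0,0]: t=0:+1/1036800 = 1/1036800
(3j)²=4/195 [(4 6 4; 2 -6 4)], sign=+1
⇒ 4πI² = 48/143
I = (-1)√(48/143/(4π)) = -0.16343598
No selection rule forces the value: the integral is nonzero (none).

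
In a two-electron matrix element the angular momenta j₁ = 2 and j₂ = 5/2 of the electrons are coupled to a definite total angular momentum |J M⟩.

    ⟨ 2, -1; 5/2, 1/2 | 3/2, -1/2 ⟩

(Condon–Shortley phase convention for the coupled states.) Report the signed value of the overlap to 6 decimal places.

j₁+j₂−J=3  J+j₁−j₂=1  J−j₁+j₂=2  j₁+j₂+J+1=7
(j₁±m₁, j₂±m₂, J±M) = (1,3,3,2,1,2)
P² = 48/35
sum k=2..3:
  [2] +1/2 = 1/2
  [3] −1/12 = -1/12
S = 5/12
C² = P²·S² = 5/21 ; C = +0.487950

+0.487950  (= +√(5/21))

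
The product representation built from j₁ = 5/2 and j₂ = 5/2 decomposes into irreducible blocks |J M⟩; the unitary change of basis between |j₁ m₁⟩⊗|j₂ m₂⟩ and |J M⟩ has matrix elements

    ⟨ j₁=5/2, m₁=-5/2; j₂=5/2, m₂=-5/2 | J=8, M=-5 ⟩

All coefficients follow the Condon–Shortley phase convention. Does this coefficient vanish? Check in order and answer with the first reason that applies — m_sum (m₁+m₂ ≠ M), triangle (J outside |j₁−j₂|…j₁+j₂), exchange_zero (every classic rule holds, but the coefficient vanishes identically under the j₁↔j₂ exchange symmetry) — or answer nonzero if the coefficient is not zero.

m-sum: m₁+m₂ = -5/2+(-5/2) = -5, M = -5  ✓
triangle: need |j₁−j₂| ≤ J ≤ j₁+j₂, i.e. J ∈ [0, 5]; J = 8 is outside ✗ ⇒ coefficient is 0

triangle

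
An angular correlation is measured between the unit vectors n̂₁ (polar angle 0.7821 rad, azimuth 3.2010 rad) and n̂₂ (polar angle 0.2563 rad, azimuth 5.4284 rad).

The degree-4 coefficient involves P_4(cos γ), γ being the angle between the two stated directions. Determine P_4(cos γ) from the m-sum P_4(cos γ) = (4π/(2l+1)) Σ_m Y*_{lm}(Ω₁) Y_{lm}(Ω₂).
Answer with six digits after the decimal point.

-0.388745

Summing Y*_{l m}(θ₁,φ₁)·Y_{l m}(θ₂,φ₂) over m ∈ [−4, 4]; prefactor 4π/(2·4+1) = 1.396263:
  term(m=-4) = -0.00017 - 0.00010j   from Y*(Ω₁)=0.10611 + 0.02570j, Y(Ω₂)=-0.00176 - 0.00050j
  term(m=-3) = 0.00565 - 0.00238j   from Y*(Ω₁)=-0.30592 - 0.05511j, Y(Ω₂)=-0.01653 + 0.01076j
  term(m=-2) = -0.01274 + 0.04837j   from Y*(Ω₁)=0.41628 + 0.04969j, Y(Ω₂)=-0.01650 + 0.11817j
  term(m=-1) = -0.03111 - 0.04036j   from Y*(Ω₁)=-0.12351 - 0.00735j, Y(Ω₂)=0.27034 + 0.31072j
  term(m=+0) = -0.20167 + 0.00000j   from Y*(Ω₁)=-0.34202 + 0.00000j, Y(Ω₂)=0.58965 + 0.00000j
  term(m=+1) = -0.03111 + 0.04036j   from Y*(Ω₁)=0.12351 - 0.00735j, Y(Ω₂)=-0.27034 + 0.31072j
  term(m=+2) = -0.01274 - 0.04837j   from Y*(Ω₁)=0.41628 - 0.04969j, Y(Ω₂)=-0.01650 - 0.11817j
  term(m=+3) = 0.00565 + 0.00238j   from Y*(Ω₁)=0.30592 - 0.05511j, Y(Ω₂)=0.01653 + 0.01076j
  term(m=+4) = -0.00017 + 0.00010j   from Y*(Ω₁)=0.10611 - 0.02570j, Y(Ω₂)=-0.00176 + 0.00050j
Total Σ_m = -0.27842 - 0.00000j. Multiply by 1.396263: -0.38874 - 0.00000j. P_4(cos γ) = -0.388745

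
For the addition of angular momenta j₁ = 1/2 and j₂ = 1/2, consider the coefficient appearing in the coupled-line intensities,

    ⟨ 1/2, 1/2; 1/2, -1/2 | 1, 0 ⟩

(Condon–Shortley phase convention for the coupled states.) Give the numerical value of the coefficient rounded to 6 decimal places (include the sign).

j₁+j₂−J=0  J+j₁−j₂=1  J−j₁+j₂=1  j₁+j₂+J+1=3
(j₁±m₁, j₂±m₂, J±M) = (1,0,0,1,1,1)
P² = 1/2
sum k=0..0:
  [0] +1/1 = 1
S = 1
C² = P²·S² = 1/2 ; C = +0.707107

+√(1/2) = +0.707107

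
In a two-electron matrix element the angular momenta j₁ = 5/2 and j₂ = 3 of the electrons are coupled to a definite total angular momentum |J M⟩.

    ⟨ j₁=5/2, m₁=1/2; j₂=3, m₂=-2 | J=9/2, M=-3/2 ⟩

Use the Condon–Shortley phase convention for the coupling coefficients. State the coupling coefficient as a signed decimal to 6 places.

+√(169/462) = +0.604815

triangle: 1!*4!*5!/11! = 2880/39916800
(j±m)!: 3!*2!*1!*5!*3!*6! = 6220800
prefactor² = (2J+1)*Δ*N² = 345600/77
  k=0: +1/(0!*1!*2!*1!*2!*4!) = 1/96
  k=1: −1/(1!*0!*1!*0!*3!*5!) = -1/720
Σ = 13/1440  ⇒  CG² = 345600/77*(13/1440)² = 169/462
CG = +√(169/462) = +0.604815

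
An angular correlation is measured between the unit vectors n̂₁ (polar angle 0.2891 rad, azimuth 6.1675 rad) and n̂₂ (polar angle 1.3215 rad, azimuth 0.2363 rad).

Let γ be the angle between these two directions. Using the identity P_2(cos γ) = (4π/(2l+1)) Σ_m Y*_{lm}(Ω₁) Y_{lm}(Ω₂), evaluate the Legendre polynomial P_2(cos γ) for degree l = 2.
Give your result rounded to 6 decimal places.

-0.131242

Expand P_2 via completeness: Σ_{m} conj(Y_{2,m}) at Ω₁ times Y_{2,m} at Ω₂ —
  [-2]  conj(Y_{2,-2})(Ω₁) = +0.030558-0.007199i ; Y_{2,-2}(Ω₂) = +0.322998-0.165130i ; Δ = +0.008681-0.007371i
  [-1]  conj(Y_{2,-1})(Ω₁) = +0.209695-0.024367i ; Y_{2,-1}(Ω₂) = +0.179579-0.043242i ; Δ = +0.036603-0.013444i
  [+0]  conj(Y_{2,0})(Ω₁) = +0.553882-0.000000i ; Y_{2,0}(Ω₂) = -0.257796+0.000000i ; Δ = -0.142789+0.000000i
  [+1]  conj(Y_{2,1})(Ω₁) = -0.209695-0.024367i ; Y_{2,1}(Ω₂) = -0.179579-0.043242i ; Δ = +0.036603+0.013444i
  [+2]  conj(Y_{2,2})(Ω₁) = +0.030558+0.007199i ; Y_{2,2}(Ω₂) = +0.322998+0.165130i ; Δ = +0.008681+0.007371i
Accumulated sum -0.052219-0.000000i; after 4π/(2l+1) scaling, -0.131242-0.000000i ⇒ P_2 = -0.131242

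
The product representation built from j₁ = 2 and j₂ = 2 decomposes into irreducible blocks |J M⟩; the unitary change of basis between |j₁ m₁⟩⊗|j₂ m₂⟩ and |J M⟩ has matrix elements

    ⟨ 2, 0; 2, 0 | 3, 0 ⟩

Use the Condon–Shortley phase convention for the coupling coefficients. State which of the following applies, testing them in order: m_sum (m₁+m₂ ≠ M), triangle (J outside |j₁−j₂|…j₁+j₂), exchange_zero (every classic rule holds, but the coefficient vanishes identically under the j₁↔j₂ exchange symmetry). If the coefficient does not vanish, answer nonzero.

m-sum: m₁+m₂ = 0+0 = 0, M = 0  ✓
triangle: |j₁−j₂| = 0 ≤ J = 3 ≤ j₁+j₂ = 4  ✓
exchange: j₁=j₂ and m₁=m₂, and (−1)^(j₁+j₂−J) = (−1)^1 = −1 forces ⟨j₁m₁;j₂m₂|JM⟩ = −⟨j₂m₂;j₁m₁|JM⟩ = −⟨j₁m₁;j₂m₂|JM⟩ ⇒ the coefficient vanishes identically
Racah sum check: Σ_k collapses to 0 ⇒ CG = 0

exchange_zero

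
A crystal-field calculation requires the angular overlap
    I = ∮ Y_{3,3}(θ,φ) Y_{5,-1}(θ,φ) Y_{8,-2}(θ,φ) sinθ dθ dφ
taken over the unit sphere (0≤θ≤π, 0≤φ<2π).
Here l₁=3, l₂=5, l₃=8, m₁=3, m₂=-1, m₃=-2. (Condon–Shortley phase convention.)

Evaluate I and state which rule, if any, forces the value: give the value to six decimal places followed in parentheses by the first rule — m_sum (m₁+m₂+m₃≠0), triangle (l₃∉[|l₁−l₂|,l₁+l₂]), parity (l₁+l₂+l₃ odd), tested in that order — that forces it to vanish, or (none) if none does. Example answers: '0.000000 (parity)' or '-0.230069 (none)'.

m-sum 0 ✓  L=16 even ✓  2≤8≤8 ✓
Π(2lᵢ+1) = 7×11×17 = 1309
triangle coeff Δ(3,5,8) = 1/136136
Σ_t [0,0]: t=0:+1/518400 = 1/518400
(3j)²=56/2431 [(3 5 8; 0 0 0)], sign=+1
Σ_t [0,0]: t=0:+1/12441600 = 1/12441600
(3j)²=15/9724 [(3 5 8; 3 -1 -2)], sign=+1
⇒ 4πI² = 1470/31603
I = (+1)√(1470/31603/(4π)) = 0.06084005
No selection rule forces the value: the integral is nonzero (none).

0.060840 (none)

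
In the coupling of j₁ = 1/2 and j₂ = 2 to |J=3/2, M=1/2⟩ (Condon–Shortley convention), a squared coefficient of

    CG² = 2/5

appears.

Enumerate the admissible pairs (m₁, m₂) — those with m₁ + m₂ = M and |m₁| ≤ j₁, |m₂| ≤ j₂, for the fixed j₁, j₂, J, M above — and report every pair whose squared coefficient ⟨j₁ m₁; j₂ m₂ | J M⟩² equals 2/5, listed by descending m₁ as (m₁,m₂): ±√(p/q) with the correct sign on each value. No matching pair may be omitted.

Admissible pairs with m₁+m₂ = M = 1/2: (-1/2,1), (1/2,0)
  (m₁,m₂)=(1/2,0): CG² = 2/5, CG = +√(2/5)   ← matches the target
  (m₁,m₂)=(-1/2,1): CG² = 3/5, CG = −√(3/5)
Pairs with CG² = 2/5: (1/2,0): +√(2/5)

(1/2,0): +√(2/5)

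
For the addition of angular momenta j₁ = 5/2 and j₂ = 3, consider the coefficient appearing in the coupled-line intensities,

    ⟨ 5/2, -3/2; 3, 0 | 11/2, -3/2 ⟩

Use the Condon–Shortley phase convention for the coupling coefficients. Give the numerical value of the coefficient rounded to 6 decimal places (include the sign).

j₁+j₂−J=0  J+j₁−j₂=5  J−j₁+j₂=6  j₁+j₂+J+1=12
(j₁±m₁, j₂±m₂, J±M) = (1,4,3,3,4,7)
P² = 2488320/11
sum k=0..0:
  [0] +1/864 = 1/864
S = 1/864
C² = P²·S² = 10/33 ; C = +0.550482

+0.550482  (= +√(10/33))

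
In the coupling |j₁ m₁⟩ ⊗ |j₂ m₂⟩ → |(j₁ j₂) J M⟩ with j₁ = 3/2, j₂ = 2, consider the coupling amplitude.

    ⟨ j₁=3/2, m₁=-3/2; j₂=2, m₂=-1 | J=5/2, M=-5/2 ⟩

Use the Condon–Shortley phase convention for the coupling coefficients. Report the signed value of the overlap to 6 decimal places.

−√(3/7) = -0.654654

j₁+j₂−J=1  J+j₁−j₂=2  J−j₁+j₂=3  j₁+j₂+J+1=7
(j₁±m₁, j₂±m₂, J±M) = (0,3,1,3,0,5)
P² = 432/7
sum k=1..1:
  [1] −1/12 = -1/12
S = -1/12
C² = P²·S² = 3/7 ; C = -0.654654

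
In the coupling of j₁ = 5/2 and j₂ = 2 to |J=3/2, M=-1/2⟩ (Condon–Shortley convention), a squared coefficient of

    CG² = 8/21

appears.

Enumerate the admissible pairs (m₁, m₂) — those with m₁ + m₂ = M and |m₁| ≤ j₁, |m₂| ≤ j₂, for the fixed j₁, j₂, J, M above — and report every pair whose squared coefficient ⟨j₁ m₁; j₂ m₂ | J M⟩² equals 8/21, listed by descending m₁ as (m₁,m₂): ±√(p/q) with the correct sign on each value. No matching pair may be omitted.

(-5/2,2): −√(8/21)

Admissible pairs with m₁+m₂ = M = -1/2: (-5/2,2), (-3/2,1), (-1/2,0), (1/2,-1), (3/2,-2)
  (m₁,m₂)=(3/2,-2): CG² = 32/105, CG = +√(32/105)
  (m₁,m₂)=(1/2,-1): CG² = 5/21, CG = −√(5/21)
  (m₁,m₂)=(-1/2,0): CG² = 2/35, CG = +√(2/35)
  (m₁,m₂)=(-3/2,1): CG² = 2/105, CG = +√(2/105)
  (m₁,m₂)=(-5/2,2): CG² = 8/21, CG = −√(8/21)   ← matches the target
Pairs with CG² = 8/21: (-5/2,2): −√(8/21)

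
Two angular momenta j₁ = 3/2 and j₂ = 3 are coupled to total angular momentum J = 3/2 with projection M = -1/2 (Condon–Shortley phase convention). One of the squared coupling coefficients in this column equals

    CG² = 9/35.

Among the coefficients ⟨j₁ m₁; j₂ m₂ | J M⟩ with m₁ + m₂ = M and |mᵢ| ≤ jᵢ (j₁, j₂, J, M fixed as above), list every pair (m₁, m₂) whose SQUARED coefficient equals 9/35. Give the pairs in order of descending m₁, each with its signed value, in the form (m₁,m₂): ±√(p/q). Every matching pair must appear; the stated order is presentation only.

(-1/2,0): +√(9/35)

Admissible pairs with m₁+m₂ = M = -1/2: (-3/2,1), (-1/2,0), (1/2,-1), (3/2,-2)
  (m₁,m₂)=(3/2,-2): CG² = 2/7, CG = +√(2/7)
  (m₁,m₂)=(1/2,-1): CG² = 12/35, CG = −√(12/35)
  (m₁,m₂)=(-1/2,0): CG² = 9/35, CG = +√(9/35)   ← matches the target
  (m₁,m₂)=(-3/2,1): CG² = 4/35, CG = −√(4/35)
Pairs with CG² = 9/35: (-1/2,0): +√(9/35)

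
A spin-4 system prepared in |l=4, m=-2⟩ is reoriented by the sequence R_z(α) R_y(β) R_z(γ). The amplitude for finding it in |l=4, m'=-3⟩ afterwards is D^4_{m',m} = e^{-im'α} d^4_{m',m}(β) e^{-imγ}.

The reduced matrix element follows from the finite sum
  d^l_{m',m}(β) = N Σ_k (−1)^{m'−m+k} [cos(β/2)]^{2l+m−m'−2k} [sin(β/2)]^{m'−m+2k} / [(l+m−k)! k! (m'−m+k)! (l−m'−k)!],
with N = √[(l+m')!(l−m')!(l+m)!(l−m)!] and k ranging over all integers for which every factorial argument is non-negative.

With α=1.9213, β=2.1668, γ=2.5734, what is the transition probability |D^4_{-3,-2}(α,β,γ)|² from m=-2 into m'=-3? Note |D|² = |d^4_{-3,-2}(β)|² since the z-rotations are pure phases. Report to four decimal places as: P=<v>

First d^4_{-3,-2}(β=2.1668), then the phase factors e^{-i(-3)α} and e^{-i(-2)γ}:
c=cos(2.166800/2)=0.468327, s=sin(2.166800/2)=0.883555; N=√[1·5040·2·720]=2693.993318
k∈{1,2} keeps every argument non-negative
  k=1: (−1)^0·2693.9933/(720)·0.4683^7·0.8836^1 = +0.016336
  k=2: (−1)^1·2693.9933/(240)·0.4683^5·0.8836^3 = -0.174434
d^4_{-3,-2}(2.1668) = +0.016336 -0.174434 = -0.158099
|D^4_{-3,-2}|² = |d^4_{-3,-2}(β)|² = (-0.158099)² = 0.024995 (the z-rotation phases have unit modulus)

P=0.0250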